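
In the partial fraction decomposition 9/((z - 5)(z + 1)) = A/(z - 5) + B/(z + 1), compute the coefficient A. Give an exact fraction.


Step 1: Multiply both sides by (z - 5) and set z = 5
Step 2: A = 9 / (5 + 1)
Step 3: A = 9 / 6
Step 4: A = 3/2

3/2


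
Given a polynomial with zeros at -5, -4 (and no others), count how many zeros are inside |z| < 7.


Step 1: Check each root:
  z = -5: |-5| = 5 < 7
  z = -4: |-4| = 4 < 7
Step 2: Count = 2

2


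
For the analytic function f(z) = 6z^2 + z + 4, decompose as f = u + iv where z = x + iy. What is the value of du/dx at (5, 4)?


Step 1: f(z) = 6(x+iy)^2 + (x+iy) + 4
Step 2: u = 6(x^2 - y^2) + x + 4
Step 3: u_x = 12x + 1
Step 4: At (5, 4): u_x = 60 + 1 = 61

61


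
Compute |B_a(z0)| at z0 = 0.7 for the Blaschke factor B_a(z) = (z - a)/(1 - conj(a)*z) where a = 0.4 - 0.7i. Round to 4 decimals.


Step 1: Numerator z0 - a = 0.7 - (0.4 - 0.7i) = 0.3 + 0.7i
Step 2: Denominator 1 - conj(a)*z0 = 1 - (0.4 + 0.7i)*0.7 = 0.72 - 0.49i
Step 3: |z0 - a|^2 = 0.3^2 + 0.7^2 = 0.58; |1 - conj(a)*z0|^2 = 0.72^2 + (-0.49)^2 = 0.7585
Step 4: |B_a(0.7)| = sqrt(0.58 / 0.7585) = sqrt(0.764667)
Step 5: = 0.8745

0.8745


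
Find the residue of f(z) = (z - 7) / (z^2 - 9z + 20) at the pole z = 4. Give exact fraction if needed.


Step 1: Q(z) = z^2 - 9z + 20 = (z - 4)(z - 5)
Step 2: Q'(z) = 2z - 9
Step 3: Q'(4) = -1, P(4) = -3
Step 4: Res = P(4)/Q'(4) = -3/(-1) = 3

3


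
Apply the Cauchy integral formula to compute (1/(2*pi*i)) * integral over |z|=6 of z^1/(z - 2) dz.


Step 1: f(z) = z^1, a = 2 is inside |z| = 6
Step 2: By Cauchy integral formula: (1/(2pi*i)) * integral = f(a)
Step 3: f(2) = 2^1 = 2

2


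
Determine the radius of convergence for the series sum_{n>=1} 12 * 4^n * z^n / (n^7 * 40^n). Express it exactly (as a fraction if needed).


Step 1: General term a_n = 12 * 4^n / (n^7 * 40^n)
Step 2: By the root test, |a_n|^(1/n) = 12^(1/n) * 4 / (n^(7/n) * 40) -> 4/40 as n -> infinity (since 12^(1/n) -> 1 and n^(7/n) -> 1)
Step 3: R = 1/lim|a_n|^(1/n) = 40/4 = 10

10


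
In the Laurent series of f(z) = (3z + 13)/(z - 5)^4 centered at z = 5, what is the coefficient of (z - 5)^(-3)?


Step 1: Write the numerator in powers of (z - 5): 3z + 13 = 3(z - 5) + (3*5 + 13) = 3(z - 5) + 28
Step 2: Divide by (z - 5)^4: f(z) = 28(z - 5)^(-4) + 3(z - 5)^(-3)
Step 3: This finite sum is the Laurent series of f about z = 5.
Step 4: Coefficient of (z - 5)^(-3) = coefficient of (z - 5) in the re-centred numerator = 3

3


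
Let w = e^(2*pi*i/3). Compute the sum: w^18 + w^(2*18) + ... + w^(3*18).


Step 1: The sum sum_{j=1}^{n} w^(k*j) equals n if n | k, else 0.
Step 2: Here n = 3, k = 18
Step 3: Does n divide k? 3 | 18 -> True
Step 4: Sum = 3

3


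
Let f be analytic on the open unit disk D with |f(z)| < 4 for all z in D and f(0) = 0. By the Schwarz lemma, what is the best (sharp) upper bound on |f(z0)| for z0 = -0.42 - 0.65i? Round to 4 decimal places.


Step 1: g = f/4 maps D -> D with g(0) = 0, so by the Schwarz lemma |g(z)| <= |z|, i.e. |f(z)| <= 4|z|; this is sharp (f(z) = 4z).
Step 2: |z0|^2 = (-0.42)^2 + (-0.65)^2 = 0.5989
Step 3: |z0| = sqrt(0.5989) = 0.773886
Step 4: Best bound = 4 * |z0| = 4 * 0.773886 = 3.0955

3.0955


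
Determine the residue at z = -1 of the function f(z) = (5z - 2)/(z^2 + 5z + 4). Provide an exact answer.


Step 1: Q(z) = z^2 + 5z + 4 = (z + 1)(z + 4)
Step 2: Q'(z) = 2z + 5
Step 3: Q'(-1) = 3, P(-1) = -7
Step 4: Res = P(-1)/Q'(-1) = -7/3 = -7/3

-7/3


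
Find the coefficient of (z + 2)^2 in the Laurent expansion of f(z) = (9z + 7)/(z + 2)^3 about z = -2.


Step 1: Write the numerator in powers of (z + 2): 9z + 7 = 9(z + 2) + (9*(-2) + 7) = 9(z + 2) - 11
Step 2: Divide by (z + 2)^3: f(z) = -11(z + 2)^(-3) + 9(z + 2)^(-2)
Step 3: This finite sum is the Laurent series of f about z = -2.
Step 4: Only the powers -3 and -2 appear, so the coefficient of (z + 2)^2 = 0

0


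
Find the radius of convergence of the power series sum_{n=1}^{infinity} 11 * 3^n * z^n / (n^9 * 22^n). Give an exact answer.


Step 1: General term a_n = 11 * 3^n / (n^9 * 22^n)
Step 2: By the root test, |a_n|^(1/n) = 11^(1/n) * 3 / (n^(9/n) * 22) -> 3/22 as n -> infinity (since 11^(1/n) -> 1 and n^(9/n) -> 1)
Step 3: R = 1/lim|a_n|^(1/n) = 22/3

22/3


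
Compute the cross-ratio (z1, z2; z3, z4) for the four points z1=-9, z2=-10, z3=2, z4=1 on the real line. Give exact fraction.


Step 1: (z1-z3)(z2-z4) = (-11) * (-11) = 121
Step 2: (z1-z4)(z2-z3) = (-10) * (-12) = 120
Step 3: Cross-ratio = 121/120 = 121/120

121/120


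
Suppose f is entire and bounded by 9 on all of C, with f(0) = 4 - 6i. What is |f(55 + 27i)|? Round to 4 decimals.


Step 1: By Liouville's theorem, a bounded entire function is constant.
Step 2: f(z) = f(0) = 4 - 6i for all z.
Step 3: |f(w)| = |4 - 6i| = sqrt(16 + 36)
Step 4: = 7.2111

7.2111


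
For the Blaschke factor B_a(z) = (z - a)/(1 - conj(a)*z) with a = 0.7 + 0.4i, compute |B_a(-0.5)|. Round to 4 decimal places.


Step 1: Numerator z0 - a = -0.5 - (0.7 + 0.4i) = -1.2 - 0.4i
Step 2: Denominator 1 - conj(a)*z0 = 1 - (0.7 - 0.4i)*(-0.5) = 1.35 - 0.2i
Step 3: |z0 - a|^2 = (-1.2)^2 + (-0.4)^2 = 1.6; |1 - conj(a)*z0|^2 = 1.35^2 + (-0.2)^2 = 1.8625
Step 4: |B_a(-0.5)| = sqrt(1.6 / 1.8625) = sqrt(0.85906)
Step 5: = 0.9269

0.9269


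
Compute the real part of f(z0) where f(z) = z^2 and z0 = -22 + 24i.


Step 1: z0 = -22 + 24i
Step 2: z0^2 = (-22)^2 - 24^2 - 1056i
Step 3: real part = 484 - 576 = -92

-92


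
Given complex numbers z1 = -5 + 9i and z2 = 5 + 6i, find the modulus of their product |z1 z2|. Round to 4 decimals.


Step 1: |z1| = sqrt((-5)^2 + 9^2) = sqrt(106)
Step 2: |z2| = sqrt(5^2 + 6^2) = sqrt(61)
Step 3: |z1*z2| = |z1|*|z2| = sqrt(106) * sqrt(61) = sqrt(106 * 61) = sqrt(6466)
Step 4: = 80.4114

80.4114


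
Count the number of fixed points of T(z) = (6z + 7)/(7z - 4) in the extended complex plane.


Step 1: Fixed points satisfy T(z) = z
Step 2: 7z^2 - 10z - 7 = 0
Step 3: Discriminant = (-10)^2 - 4*7*(-7) = 296
Step 4: Number of fixed points = 2

2


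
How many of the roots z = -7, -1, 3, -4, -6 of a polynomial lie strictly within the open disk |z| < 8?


Step 1: Check each root:
  z = -7: |-7| = 7 < 8
  z = -1: |-1| = 1 < 8
  z = 3: |3| = 3 < 8
  z = -4: |-4| = 4 < 8
  z = -6: |-6| = 6 < 8
Step 2: Count = 5

5


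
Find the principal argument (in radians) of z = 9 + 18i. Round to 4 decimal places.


Step 1: z = 9 + 18i
Step 2: arg(z) = atan2(18, 9)
Step 3: arg(z) = 1.1071

1.1071


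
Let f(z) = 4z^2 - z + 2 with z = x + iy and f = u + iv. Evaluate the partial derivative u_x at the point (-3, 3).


Step 1: f(z) = 4(x+iy)^2 - (x+iy) + 2
Step 2: u = 4(x^2 - y^2) - x + 2
Step 3: u_x = 8x - 1
Step 4: At (-3, 3): u_x = -24 - 1 = -25

-25


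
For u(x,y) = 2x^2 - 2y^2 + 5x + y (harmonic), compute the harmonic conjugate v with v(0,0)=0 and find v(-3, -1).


Step 1: v_x = -u_y = 4y - 1
Step 2: v_y = u_x = 4x + 5
Step 3: v = 4xy - x + 5y + C
Step 4: v(0,0) = 0 => C = 0
Step 5: v(-3, -1) = 10

10


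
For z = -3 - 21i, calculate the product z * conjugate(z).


Step 1: conj(z) = -3 + 21i
Step 2: z * conj(z) = (-3)^2 + (-21)^2
Step 3: = 9 + 441 = 450

450


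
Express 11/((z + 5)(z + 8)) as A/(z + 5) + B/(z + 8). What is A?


Step 1: Multiply both sides by (z + 5) and set z = -5
Step 2: A = 11 / (-5 + 8)
Step 3: A = 11 / 3
Step 4: A = 11/3

11/3


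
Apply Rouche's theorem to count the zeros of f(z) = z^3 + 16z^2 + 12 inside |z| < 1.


Step 1: On |z| = 1 the three terms have sizes |z^3| = 1^3 = 1, |16z^2| = 16*1^2 = 16, |12| = 12
Step 2: The dominant term is g(z) = 16z^2; let h(z) = z^3 + 12 so f = g + h
Step 3: On |z| = 1: |g| = 16 and |h| <= 1 + 12 = 13
Step 4: Since 16 > 13, |h| < |g| on |z| = 1, so by Rouche f has the same number of zeros as g inside |z| < 1
Step 5: g(z) = 16z^2 has 2 zeros (at the origin, multiplicity 2) inside |z| < 1. Answer = 2

2


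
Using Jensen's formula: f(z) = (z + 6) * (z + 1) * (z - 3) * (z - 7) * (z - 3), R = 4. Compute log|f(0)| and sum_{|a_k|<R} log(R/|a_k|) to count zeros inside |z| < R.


Jensen's formula: (1/2pi)*integral log|f(Re^it)|dt = log|f(0)| + sum_{|a_k|<R} log(R/|a_k|)
Step 1: f(0) = 6 * 1 * (-3) * (-7) * (-3) = -378
Step 2: log|f(0)| = log|-6| + log|-1| + log|3| + log|7| + log|3| = 5.9349
Step 3: Zeros inside |z| < 4: -1, 3, 3
Step 4: Jensen sum = log(4/1) + log(4/3) + log(4/3) = 1.9617
Step 5: n(R) = number of terms in the Jensen sum = count of zeros inside |z| < 4 = 3

3


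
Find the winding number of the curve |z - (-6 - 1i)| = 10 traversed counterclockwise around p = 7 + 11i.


Step 1: Center c = (-6, -1), radius = 10
Step 2: |p - c|^2 = 13^2 + 12^2 = 313
Step 3: r^2 = 100
Step 4: |p-c| > r so winding number = 0

0


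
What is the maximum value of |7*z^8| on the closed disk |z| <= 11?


Step 1: On |z| = 11, |f(z)| = 7 * |z|^8 = 7 * 11^8
Step 2: By maximum modulus principle, maximum is on boundary.
Step 3: Maximum = 7 * 214358881 = 1500512167

1500512167


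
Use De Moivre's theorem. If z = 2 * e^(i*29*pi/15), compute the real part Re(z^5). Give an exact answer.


Step 1: By De Moivre's theorem, z^5 = 2^5 * e^(i*5*29*pi/15) = 32 * (cos(29*pi/3) + i*sin(29*pi/3))
Step 2: |z|^5 = 2^5 = 32
Step 3: Reduce the angle mod 2*pi: 29*pi/3 - 8*pi = 5*pi/3
Step 4: cos(5*pi/3) = 1/2
Step 5: Re(z^5) = 32 * 1/2 = 16

16


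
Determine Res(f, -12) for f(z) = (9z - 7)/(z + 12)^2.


Step 1: Pole of order 2 at z = -12
Step 2: Res = lim d/dz [(z + 12)^2 * f(z)] as z -> -12
Step 3: (z + 12)^2 * f(z) = 9z - 7
Step 4: d/dz[9z - 7] = 9

9


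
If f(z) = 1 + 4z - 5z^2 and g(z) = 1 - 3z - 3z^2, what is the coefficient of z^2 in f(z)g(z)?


Step 1: z^2 term in f*g comes from: (1)*(-3z^2) + (4z)*(-3z) + (-5z^2)*(1)
Step 2: = -3 - 12 - 5
Step 3: = -20

-20


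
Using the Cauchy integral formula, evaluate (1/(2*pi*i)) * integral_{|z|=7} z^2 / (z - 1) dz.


Step 1: f(z) = z^2, a = 1 is inside |z| = 7
Step 2: By Cauchy integral formula: (1/(2pi*i)) * integral = f(a)
Step 3: f(1) = 1^2 = 1

1


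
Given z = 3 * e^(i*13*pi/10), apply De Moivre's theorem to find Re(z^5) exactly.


Step 1: By De Moivre's theorem, z^5 = 3^5 * e^(i*5*13*pi/10) = 243 * (cos(13*pi/2) + i*sin(13*pi/2))
Step 2: |z|^5 = 3^5 = 243
Step 3: Reduce the angle mod 2*pi: 13*pi/2 - 6*pi = pi/2
Step 4: cos(pi/2) = 0
Step 5: Re(z^5) = 243 * 0 = 0

0


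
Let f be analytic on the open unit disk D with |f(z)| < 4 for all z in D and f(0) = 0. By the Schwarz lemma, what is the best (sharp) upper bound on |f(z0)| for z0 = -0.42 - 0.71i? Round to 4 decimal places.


Step 1: g = f/4 maps D -> D with g(0) = 0, so by the Schwarz lemma |g(z)| <= |z|, i.e. |f(z)| <= 4|z|; this is sharp (f(z) = 4z).
Step 2: |z0|^2 = (-0.42)^2 + (-0.71)^2 = 0.6805
Step 3: |z0| = sqrt(0.6805) = 0.824924
Step 4: Best bound = 4 * |z0| = 4 * 0.824924 = 3.2997

3.2997


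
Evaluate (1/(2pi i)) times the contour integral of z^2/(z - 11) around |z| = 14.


Step 1: f(z) = z^2, a = 11 is inside |z| = 14
Step 2: By Cauchy integral formula: (1/(2pi*i)) * integral = f(a)
Step 3: f(11) = 11^2 = 121

121


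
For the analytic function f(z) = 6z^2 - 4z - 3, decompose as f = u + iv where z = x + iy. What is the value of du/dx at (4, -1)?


Step 1: f(z) = 6(x+iy)^2 - 4(x+iy) - 3
Step 2: u = 6(x^2 - y^2) - 4x - 3
Step 3: u_x = 12x - 4
Step 4: At (4, -1): u_x = 48 - 4 = 44

44


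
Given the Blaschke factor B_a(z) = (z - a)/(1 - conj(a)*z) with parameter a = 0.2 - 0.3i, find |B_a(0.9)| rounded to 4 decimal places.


Step 1: Numerator z0 - a = 0.9 - (0.2 - 0.3i) = 0.7 + 0.3i
Step 2: Denominator 1 - conj(a)*z0 = 1 - (0.2 + 0.3i)*0.9 = 0.82 - 0.27i
Step 3: |z0 - a|^2 = 0.7^2 + 0.3^2 = 0.58; |1 - conj(a)*z0|^2 = 0.82^2 + (-0.27)^2 = 0.7453
Step 4: |B_a(0.9)| = sqrt(0.58 / 0.7453) = sqrt(0.77821)
Step 5: = 0.8822

0.8822


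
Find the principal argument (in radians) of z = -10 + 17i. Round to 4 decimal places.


Step 1: z = -10 + 17i
Step 2: arg(z) = atan2(17, -10)
Step 3: arg(z) = 2.1025

2.1025


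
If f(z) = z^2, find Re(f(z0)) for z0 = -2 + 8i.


Step 1: z0 = -2 + 8i
Step 2: z0^2 = (-2)^2 - 8^2 - 32i
Step 3: real part = 4 - 64 = -60

-60


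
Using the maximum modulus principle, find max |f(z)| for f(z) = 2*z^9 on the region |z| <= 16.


Step 1: On |z| = 16, |f(z)| = 2 * |z|^9 = 2 * 16^9
Step 2: By maximum modulus principle, maximum is on boundary.
Step 3: Maximum = 2 * 68719476736 = 137438953472

137438953472


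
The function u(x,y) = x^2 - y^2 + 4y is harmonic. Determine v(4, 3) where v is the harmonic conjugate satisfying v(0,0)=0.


Step 1: v_x = -u_y = 2y - 4
Step 2: v_y = u_x = 2x + 0
Step 3: v = 2xy - 4x + C
Step 4: v(0,0) = 0 => C = 0
Step 5: v(4, 3) = 8

8


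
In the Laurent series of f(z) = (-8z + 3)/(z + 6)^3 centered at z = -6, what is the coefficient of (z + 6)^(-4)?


Step 1: Write the numerator in powers of (z + 6): -8z + 3 = -8(z + 6) + (-8*(-6) + 3) = -8(z + 6) + 51
Step 2: Divide by (z + 6)^3: f(z) = 51(z + 6)^(-3) - 8(z + 6)^(-2)
Step 3: This finite sum is the Laurent series of f about z = -6.
Step 4: Only the powers -3 and -2 appear, so the coefficient of (z + 6)^(-4) = 0

0


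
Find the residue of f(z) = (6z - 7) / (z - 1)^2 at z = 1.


Step 1: Pole of order 2 at z = 1
Step 2: Res = lim d/dz [(z - 1)^2 * f(z)] as z -> 1
Step 3: (z - 1)^2 * f(z) = 6z - 7
Step 4: d/dz[6z - 7] = 6

6


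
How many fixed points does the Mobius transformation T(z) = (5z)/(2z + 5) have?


Step 1: Fixed points satisfy T(z) = z
Step 2: 2z^2 = 0
Step 3: Discriminant = 0^2 - 4*2*0 = 0
Step 4: Number of fixed points = 1

1


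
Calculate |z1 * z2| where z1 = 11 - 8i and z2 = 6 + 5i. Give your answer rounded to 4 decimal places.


Step 1: |z1| = sqrt(11^2 + (-8)^2) = sqrt(185)
Step 2: |z2| = sqrt(6^2 + 5^2) = sqrt(61)
Step 3: |z1*z2| = |z1|*|z2| = sqrt(185) * sqrt(61) = sqrt(185 * 61) = sqrt(11285)
Step 4: = 106.2309

106.2309


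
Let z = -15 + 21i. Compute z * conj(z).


Step 1: conj(z) = -15 - 21i
Step 2: z * conj(z) = (-15)^2 + 21^2
Step 3: = 225 + 441 = 666

666


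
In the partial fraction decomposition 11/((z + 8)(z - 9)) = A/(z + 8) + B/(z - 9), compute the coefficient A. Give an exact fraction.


Step 1: Multiply both sides by (z + 8) and set z = -8
Step 2: A = 11 / (-8 - 9)
Step 3: A = 11 / (-17)
Step 4: A = -11/17

-11/17


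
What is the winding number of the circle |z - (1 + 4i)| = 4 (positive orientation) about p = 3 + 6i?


Step 1: Center c = (1, 4), radius = 4
Step 2: |p - c|^2 = 2^2 + 2^2 = 8
Step 3: r^2 = 16
Step 4: |p-c| < r so winding number = 1

1


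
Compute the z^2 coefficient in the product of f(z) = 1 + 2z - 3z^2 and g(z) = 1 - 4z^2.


Step 1: z^2 term in f*g comes from: (1)*(-4z^2) + (2z)*(0) + (-3z^2)*(1)
Step 2: = -4 + 0 - 3
Step 3: = -7

-7


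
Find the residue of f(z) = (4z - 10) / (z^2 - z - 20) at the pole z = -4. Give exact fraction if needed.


Step 1: Q(z) = z^2 - z - 20 = (z + 4)(z - 5)
Step 2: Q'(z) = 2z - 1
Step 3: Q'(-4) = -9, P(-4) = -26
Step 4: Res = P(-4)/Q'(-4) = -26/(-9) = 26/9

26/9


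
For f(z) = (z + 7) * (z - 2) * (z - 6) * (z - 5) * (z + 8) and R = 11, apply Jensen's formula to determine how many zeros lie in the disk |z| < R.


Jensen's formula: (1/2pi)*integral log|f(Re^it)|dt = log|f(0)| + sum_{|a_k|<R} log(R/|a_k|)
Step 1: f(0) = 7 * (-2) * (-6) * (-5) * 8 = -3360
Step 2: log|f(0)| = log|-7| + log|2| + log|6| + log|5| + log|-8| = 8.1197
Step 3: Zeros inside |z| < 11: -7, 2, 6, 5, -8
Step 4: Jensen sum = log(11/7) + log(11/2) + log(11/6) + log(11/5) + log(11/8) = 3.8698
Step 5: n(R) = number of terms in the Jensen sum = count of zeros inside |z| < 11 = 5

5


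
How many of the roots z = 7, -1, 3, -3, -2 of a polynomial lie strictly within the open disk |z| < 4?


Step 1: Check each root:
  z = 7: |7| = 7 >= 4
  z = -1: |-1| = 1 < 4
  z = 3: |3| = 3 < 4
  z = -3: |-3| = 3 < 4
  z = -2: |-2| = 2 < 4
Step 2: Count = 4

4


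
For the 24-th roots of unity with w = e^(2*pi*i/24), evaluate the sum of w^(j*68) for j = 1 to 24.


Step 1: The sum sum_{j=1}^{n} w^(k*j) equals n if n | k, else 0.
Step 2: Here n = 24, k = 68
Step 3: Does n divide k? 24 | 68 -> False
Step 4: Sum = 0

0


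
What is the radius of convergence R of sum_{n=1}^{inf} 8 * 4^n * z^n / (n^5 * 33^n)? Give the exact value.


Step 1: General term a_n = 8 * 4^n / (n^5 * 33^n)
Step 2: By the root test, |a_n|^(1/n) = 8^(1/n) * 4 / (n^(5/n) * 33) -> 4/33 as n -> infinity (since 8^(1/n) -> 1 and n^(5/n) -> 1)
Step 3: R = 1/lim|a_n|^(1/n) = 33/4

33/4


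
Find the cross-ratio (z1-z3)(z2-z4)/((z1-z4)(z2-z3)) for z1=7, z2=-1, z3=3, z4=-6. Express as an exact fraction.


Step 1: (z1-z3)(z2-z4) = 4 * 5 = 20
Step 2: (z1-z4)(z2-z3) = 13 * (-4) = -52
Step 3: Cross-ratio = -20/52 = -5/13

-5/13


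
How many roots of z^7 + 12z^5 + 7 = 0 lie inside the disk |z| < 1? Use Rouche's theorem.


Step 1: On |z| = 1 the three terms have sizes |z^7| = 1^7 = 1, |12z^5| = 12*1^5 = 12, |7| = 7
Step 2: The dominant term is g(z) = 12z^5; let h(z) = z^7 + 7 so f = g + h
Step 3: On |z| = 1: |g| = 12 and |h| <= 1 + 7 = 8
Step 4: Since 12 > 8, |h| < |g| on |z| = 1, so by Rouche f has the same number of zeros as g inside |z| < 1
Step 5: g(z) = 12z^5 has 5 zeros (at the origin, multiplicity 5) inside |z| < 1. Answer = 5

5


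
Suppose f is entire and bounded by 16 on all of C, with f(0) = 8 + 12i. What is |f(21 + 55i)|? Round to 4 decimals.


Step 1: By Liouville's theorem, a bounded entire function is constant.
Step 2: f(z) = f(0) = 8 + 12i for all z.
Step 3: |f(w)| = |8 + 12i| = sqrt(64 + 144)
Step 4: = 14.4222

14.4222


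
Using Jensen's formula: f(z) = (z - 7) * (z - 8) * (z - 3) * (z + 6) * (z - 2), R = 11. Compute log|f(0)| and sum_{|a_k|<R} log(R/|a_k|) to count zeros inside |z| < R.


Jensen's formula: (1/2pi)*integral log|f(Re^it)|dt = log|f(0)| + sum_{|a_k|<R} log(R/|a_k|)
Step 1: f(0) = (-7) * (-8) * (-3) * 6 * (-2) = 2016
Step 2: log|f(0)| = log|7| + log|8| + log|3| + log|-6| + log|2| = 7.6089
Step 3: Zeros inside |z| < 11: 7, 8, 3, -6, 2
Step 4: Jensen sum = log(11/7) + log(11/8) + log(11/3) + log(11/6) + log(11/2) = 4.3806
Step 5: n(R) = number of terms in the Jensen sum = count of zeros inside |z| < 11 = 5

5


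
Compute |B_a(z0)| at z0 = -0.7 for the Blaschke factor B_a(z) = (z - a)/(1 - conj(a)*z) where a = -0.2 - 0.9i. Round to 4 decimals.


Step 1: Numerator z0 - a = -0.7 - (-0.2 - 0.9i) = -0.5 + 0.9i
Step 2: Denominator 1 - conj(a)*z0 = 1 - (-0.2 + 0.9i)*(-0.7) = 0.86 + 0.63i
Step 3: |z0 - a|^2 = (-0.5)^2 + 0.9^2 = 1.06; |1 - conj(a)*z0|^2 = 0.86^2 + 0.63^2 = 1.1365
Step 4: |B_a(-0.7)| = sqrt(1.06 / 1.1365) = sqrt(0.932688)
Step 5: = 0.9658

0.9658


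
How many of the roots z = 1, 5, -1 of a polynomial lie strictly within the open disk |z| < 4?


Step 1: Check each root:
  z = 1: |1| = 1 < 4
  z = 5: |5| = 5 >= 4
  z = -1: |-1| = 1 < 4
Step 2: Count = 2

2


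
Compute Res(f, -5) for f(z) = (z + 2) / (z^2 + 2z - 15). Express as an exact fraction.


Step 1: Q(z) = z^2 + 2z - 15 = (z + 5)(z - 3)
Step 2: Q'(z) = 2z + 2
Step 3: Q'(-5) = -8, P(-5) = -3
Step 4: Res = P(-5)/Q'(-5) = -3/(-8) = 3/8

3/8


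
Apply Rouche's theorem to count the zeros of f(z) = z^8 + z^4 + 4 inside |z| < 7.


Step 1: On |z| = 7 the three terms have sizes |z^8| = 7^8 = 5764801, |z^4| = 7^4 = 2401, |4| = 4
Step 2: The dominant term is g(z) = z^8; let h(z) = z^4 + 4 so f = g + h
Step 3: On |z| = 7: |g| = 5764801 and |h| <= 2401 + 4 = 2405
Step 4: Since 5764801 > 2405, |h| < |g| on |z| = 7, so by Rouche f has the same number of zeros as g inside |z| < 7
Step 5: g(z) = z^8 has 8 zeros (all at the origin) inside |z| < 7. Answer = 8

8


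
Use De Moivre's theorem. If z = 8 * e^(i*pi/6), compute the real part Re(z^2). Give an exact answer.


Step 1: By De Moivre's theorem, z^2 = 8^2 * e^(i*2*pi/6) = 64 * (cos(pi/3) + i*sin(pi/3))
Step 2: |z|^2 = 8^2 = 64
Step 3: The angle pi/3 already lies in [0, 2*pi)
Step 4: cos(pi/3) = 1/2
Step 5: Re(z^2) = 64 * 1/2 = 32

32


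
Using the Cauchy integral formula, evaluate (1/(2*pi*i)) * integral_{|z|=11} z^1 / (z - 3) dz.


Step 1: f(z) = z^1, a = 3 is inside |z| = 11
Step 2: By Cauchy integral formula: (1/(2pi*i)) * integral = f(a)
Step 3: f(3) = 3^1 = 3

3


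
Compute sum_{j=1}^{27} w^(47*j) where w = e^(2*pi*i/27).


Step 1: The sum sum_{j=1}^{n} w^(k*j) equals n if n | k, else 0.
Step 2: Here n = 27, k = 47
Step 3: Does n divide k? 27 | 47 -> False
Step 4: Sum = 0

0


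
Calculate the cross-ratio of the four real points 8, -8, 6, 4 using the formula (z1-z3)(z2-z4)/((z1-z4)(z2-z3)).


Step 1: (z1-z3)(z2-z4) = 2 * (-12) = -24
Step 2: (z1-z4)(z2-z3) = 4 * (-14) = -56
Step 3: Cross-ratio = 24/56 = 3/7

3/7


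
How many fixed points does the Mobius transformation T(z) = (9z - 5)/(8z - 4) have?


Step 1: Fixed points satisfy T(z) = z
Step 2: 8z^2 - 13z + 5 = 0
Step 3: Discriminant = (-13)^2 - 4*8*5 = 9
Step 4: Number of fixed points = 2

2


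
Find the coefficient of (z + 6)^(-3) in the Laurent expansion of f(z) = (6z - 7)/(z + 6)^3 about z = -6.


Step 1: Write the numerator in powers of (z + 6): 6z - 7 = 6(z + 6) + (6*(-6) - 7) = 6(z + 6) - 43
Step 2: Divide by (z + 6)^3: f(z) = -43(z + 6)^(-3) + 6(z + 6)^(-2)
Step 3: This finite sum is the Laurent series of f about z = -6.
Step 4: Coefficient of (z + 6)^(-3) = 6*(-6) - 7 = -43

-43


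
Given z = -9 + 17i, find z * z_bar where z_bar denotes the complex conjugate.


Step 1: conj(z) = -9 - 17i
Step 2: z * conj(z) = (-9)^2 + 17^2
Step 3: = 81 + 289 = 370

370


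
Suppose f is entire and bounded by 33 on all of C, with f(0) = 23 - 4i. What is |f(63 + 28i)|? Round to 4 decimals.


Step 1: By Liouville's theorem, a bounded entire function is constant.
Step 2: f(z) = f(0) = 23 - 4i for all z.
Step 3: |f(w)| = |23 - 4i| = sqrt(529 + 16)
Step 4: = 23.3452

23.3452


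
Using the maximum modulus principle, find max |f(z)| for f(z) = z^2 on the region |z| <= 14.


Step 1: On |z| = 14, |f(z)| = |z|^2 = 14^2
Step 2: By maximum modulus principle, maximum is on boundary.
Step 3: Maximum = 196 = 196

196


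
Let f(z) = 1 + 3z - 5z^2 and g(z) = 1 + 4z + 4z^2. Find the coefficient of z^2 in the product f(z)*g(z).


Step 1: z^2 term in f*g comes from: (1)*(4z^2) + (3z)*(4z) + (-5z^2)*(1)
Step 2: = 4 + 12 - 5
Step 3: = 11

11


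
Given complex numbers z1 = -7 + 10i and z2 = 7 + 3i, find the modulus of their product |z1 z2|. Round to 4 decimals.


Step 1: |z1| = sqrt((-7)^2 + 10^2) = sqrt(149)
Step 2: |z2| = sqrt(7^2 + 3^2) = sqrt(58)
Step 3: |z1*z2| = |z1|*|z2| = sqrt(149) * sqrt(58) = sqrt(149 * 58) = sqrt(8642)
Step 4: = 92.9624

92.9624


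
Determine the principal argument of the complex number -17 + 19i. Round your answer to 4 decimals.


Step 1: z = -17 + 19i
Step 2: arg(z) = atan2(19, -17)
Step 3: arg(z) = 2.3007

2.3007


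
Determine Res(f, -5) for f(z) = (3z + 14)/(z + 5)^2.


Step 1: Pole of order 2 at z = -5
Step 2: Res = lim d/dz [(z + 5)^2 * f(z)] as z -> -5
Step 3: (z + 5)^2 * f(z) = 3z + 14
Step 4: d/dz[3z + 14] = 3

3


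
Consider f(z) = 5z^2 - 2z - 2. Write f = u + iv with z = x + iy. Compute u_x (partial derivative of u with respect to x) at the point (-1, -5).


Step 1: f(z) = 5(x+iy)^2 - 2(x+iy) - 2
Step 2: u = 5(x^2 - y^2) - 2x - 2
Step 3: u_x = 10x - 2
Step 4: At (-1, -5): u_x = -10 - 2 = -12

-12


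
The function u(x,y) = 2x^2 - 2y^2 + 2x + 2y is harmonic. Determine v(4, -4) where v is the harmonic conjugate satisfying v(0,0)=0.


Step 1: v_x = -u_y = 4y - 2
Step 2: v_y = u_x = 4x + 2
Step 3: v = 4xy - 2x + 2y + C
Step 4: v(0,0) = 0 => C = 0
Step 5: v(4, -4) = -80

-80


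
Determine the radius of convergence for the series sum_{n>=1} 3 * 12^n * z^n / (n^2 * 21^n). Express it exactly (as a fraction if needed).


Step 1: General term a_n = 3 * 12^n / (n^2 * 21^n)
Step 2: By the root test, |a_n|^(1/n) = 3^(1/n) * 12 / (n^(2/n) * 21) -> 12/21 as n -> infinity (since 3^(1/n) -> 1 and n^(2/n) -> 1)
Step 3: R = 1/lim|a_n|^(1/n) = 21/12 = 7/4

7/4


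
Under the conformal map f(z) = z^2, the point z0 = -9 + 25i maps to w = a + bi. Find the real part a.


Step 1: z0 = -9 + 25i
Step 2: z0^2 = (-9)^2 - 25^2 - 450i
Step 3: real part = 81 - 625 = -544

-544


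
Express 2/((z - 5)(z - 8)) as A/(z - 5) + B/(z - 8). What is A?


Step 1: Multiply both sides by (z - 5) and set z = 5
Step 2: A = 2 / (5 - 8)
Step 3: A = 2 / (-3)
Step 4: A = -2/3

-2/3


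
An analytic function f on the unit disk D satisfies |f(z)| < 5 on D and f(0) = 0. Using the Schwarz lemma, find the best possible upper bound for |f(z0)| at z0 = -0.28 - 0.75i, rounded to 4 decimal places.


Step 1: g = f/5 maps D -> D with g(0) = 0, so by the Schwarz lemma |g(z)| <= |z|, i.e. |f(z)| <= 5|z|; this is sharp (f(z) = 5z).
Step 2: |z0|^2 = (-0.28)^2 + (-0.75)^2 = 0.6409
Step 3: |z0| = sqrt(0.6409) = 0.800562
Step 4: Best bound = 5 * |z0| = 5 * 0.800562 = 4.0028

4.0028


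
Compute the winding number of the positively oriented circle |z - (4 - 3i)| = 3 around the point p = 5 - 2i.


Step 1: Center c = (4, -3), radius = 3
Step 2: |p - c|^2 = 1^2 + 1^2 = 2
Step 3: r^2 = 9
Step 4: |p-c| < r so winding number = 1

1


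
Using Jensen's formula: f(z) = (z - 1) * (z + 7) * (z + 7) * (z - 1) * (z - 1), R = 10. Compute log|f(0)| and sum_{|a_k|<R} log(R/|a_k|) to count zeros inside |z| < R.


Jensen's formula: (1/2pi)*integral log|f(Re^it)|dt = log|f(0)| + sum_{|a_k|<R} log(R/|a_k|)
Step 1: f(0) = (-1) * 7 * 7 * (-1) * (-1) = -49
Step 2: log|f(0)| = log|1| + log|-7| + log|-7| + log|1| + log|1| = 3.8918
Step 3: Zeros inside |z| < 10: 1, -7, -7, 1, 1
Step 4: Jensen sum = log(10/1) + log(10/7) + log(10/7) + log(10/1) + log(10/1) = 7.6211
Step 5: n(R) = number of terms in the Jensen sum = count of zeros inside |z| < 10 = 5

5


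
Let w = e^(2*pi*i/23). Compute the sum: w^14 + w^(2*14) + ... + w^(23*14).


Step 1: The sum sum_{j=1}^{n} w^(k*j) equals n if n | k, else 0.
Step 2: Here n = 23, k = 14
Step 3: Does n divide k? 23 | 14 -> False
Step 4: Sum = 0

0


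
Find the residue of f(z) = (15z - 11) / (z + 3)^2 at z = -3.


Step 1: Pole of order 2 at z = -3
Step 2: Res = lim d/dz [(z + 3)^2 * f(z)] as z -> -3
Step 3: (z + 3)^2 * f(z) = 15z - 11
Step 4: d/dz[15z - 11] = 15

15


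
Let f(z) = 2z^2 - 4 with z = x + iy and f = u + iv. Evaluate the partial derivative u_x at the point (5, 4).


Step 1: f(z) = 2(x+iy)^2 - 4
Step 2: u = 2(x^2 - y^2) - 4
Step 3: u_x = 4x + 0
Step 4: At (5, 4): u_x = 20 + 0 = 20

20


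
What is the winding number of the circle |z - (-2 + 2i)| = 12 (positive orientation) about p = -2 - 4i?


Step 1: Center c = (-2, 2), radius = 12
Step 2: |p - c|^2 = 0^2 + (-6)^2 = 36
Step 3: r^2 = 144
Step 4: |p-c| < r so winding number = 1

1


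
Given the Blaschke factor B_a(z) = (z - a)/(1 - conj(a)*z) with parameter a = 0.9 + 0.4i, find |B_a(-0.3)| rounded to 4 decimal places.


Step 1: Numerator z0 - a = -0.3 - (0.9 + 0.4i) = -1.2 - 0.4i
Step 2: Denominator 1 - conj(a)*z0 = 1 - (0.9 - 0.4i)*(-0.3) = 1.27 - 0.12i
Step 3: |z0 - a|^2 = (-1.2)^2 + (-0.4)^2 = 1.6; |1 - conj(a)*z0|^2 = 1.27^2 + (-0.12)^2 = 1.6273
Step 4: |B_a(-0.3)| = sqrt(1.6 / 1.6273) = sqrt(0.983224)
Step 5: = 0.9916

0.9916


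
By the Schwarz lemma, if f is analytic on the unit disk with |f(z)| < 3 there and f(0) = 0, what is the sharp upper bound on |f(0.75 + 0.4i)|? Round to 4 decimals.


Step 1: g = f/3 maps D -> D with g(0) = 0, so by the Schwarz lemma |g(z)| <= |z|, i.e. |f(z)| <= 3|z|; this is sharp (f(z) = 3z).
Step 2: |z0|^2 = 0.75^2 + 0.4^2 = 0.7225
Step 3: |z0| = sqrt(0.7225) = 0.85
Step 4: Best bound = 3 * |z0| = 3 * 0.85 = 2.55

2.55


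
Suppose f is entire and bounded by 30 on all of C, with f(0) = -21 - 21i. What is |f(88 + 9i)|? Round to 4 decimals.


Step 1: By Liouville's theorem, a bounded entire function is constant.
Step 2: f(z) = f(0) = -21 - 21i for all z.
Step 3: |f(w)| = |-21 - 21i| = sqrt(441 + 441)
Step 4: = 29.6985

29.6985


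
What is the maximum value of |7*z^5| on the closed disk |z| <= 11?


Step 1: On |z| = 11, |f(z)| = 7 * |z|^5 = 7 * 11^5
Step 2: By maximum modulus principle, maximum is on boundary.
Step 3: Maximum = 7 * 161051 = 1127357

1127357


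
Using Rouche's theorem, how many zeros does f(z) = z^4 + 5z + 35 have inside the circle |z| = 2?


Step 1: On |z| = 2 the three terms have sizes |z^4| = 2^4 = 16, |5z| = 5*2 = 10, |35| = 35
Step 2: The dominant term is g(z) = 35; let h(z) = z^4 + 5z so f = g + h
Step 3: On |z| = 2: |g| = 35 and |h| <= 16 + 10 = 26
Step 4: Since 35 > 26, |h| < |g| on |z| = 2, so by Rouche f has the same number of zeros as g inside |z| < 2
Step 5: g(z) = 35 is a nonzero constant with no zeros inside |z| < 2. Answer = 0

0


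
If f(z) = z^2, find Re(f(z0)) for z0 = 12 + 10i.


Step 1: z0 = 12 + 10i
Step 2: z0^2 = 12^2 - 10^2 + 240i
Step 3: real part = 144 - 100 = 44

44


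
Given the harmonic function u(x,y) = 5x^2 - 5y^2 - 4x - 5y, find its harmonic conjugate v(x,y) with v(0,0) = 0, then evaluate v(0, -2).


Step 1: v_x = -u_y = 10y + 5
Step 2: v_y = u_x = 10x - 4
Step 3: v = 10xy + 5x - 4y + C
Step 4: v(0,0) = 0 => C = 0
Step 5: v(0, -2) = 8

8


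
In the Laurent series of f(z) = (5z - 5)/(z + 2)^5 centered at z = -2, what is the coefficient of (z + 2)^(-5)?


Step 1: Write the numerator in powers of (z + 2): 5z - 5 = 5(z + 2) + (5*(-2) - 5) = 5(z + 2) - 15
Step 2: Divide by (z + 2)^5: f(z) = -15(z + 2)^(-5) + 5(z + 2)^(-4)
Step 3: This finite sum is the Laurent series of f about z = -2.
Step 4: Coefficient of (z + 2)^(-5) = 5*(-2) - 5 = -15

-15


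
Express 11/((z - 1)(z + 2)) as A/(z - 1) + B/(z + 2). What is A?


Step 1: Multiply both sides by (z - 1) and set z = 1
Step 2: A = 11 / (1 + 2)
Step 3: A = 11 / 3
Step 4: A = 11/3

11/3


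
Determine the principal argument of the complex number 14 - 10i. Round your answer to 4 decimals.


Step 1: z = 14 - 10i
Step 2: arg(z) = atan2(-10, 14)
Step 3: arg(z) = -0.6202

-0.6202


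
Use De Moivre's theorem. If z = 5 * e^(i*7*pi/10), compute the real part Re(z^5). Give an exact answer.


Step 1: By De Moivre's theorem, z^5 = 5^5 * e^(i*5*7*pi/10) = 3125 * (cos(7*pi/2) + i*sin(7*pi/2))
Step 2: |z|^5 = 5^5 = 3125
Step 3: Reduce the angle mod 2*pi: 7*pi/2 - 2*pi = 3*pi/2
Step 4: cos(3*pi/2) = 0
Step 5: Re(z^5) = 3125 * 0 = 0

0


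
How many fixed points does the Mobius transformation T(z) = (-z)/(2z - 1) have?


Step 1: Fixed points satisfy T(z) = z
Step 2: 2z^2 = 0
Step 3: Discriminant = 0^2 - 4*2*0 = 0
Step 4: Number of fixed points = 1

1


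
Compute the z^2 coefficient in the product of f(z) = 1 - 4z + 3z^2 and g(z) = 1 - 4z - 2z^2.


Step 1: z^2 term in f*g comes from: (1)*(-2z^2) + (-4z)*(-4z) + (3z^2)*(1)
Step 2: = -2 + 16 + 3
Step 3: = 17

17


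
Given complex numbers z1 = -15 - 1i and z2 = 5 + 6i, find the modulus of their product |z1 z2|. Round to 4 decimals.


Step 1: |z1| = sqrt((-15)^2 + (-1)^2) = sqrt(226)
Step 2: |z2| = sqrt(5^2 + 6^2) = sqrt(61)
Step 3: |z1*z2| = |z1|*|z2| = sqrt(226) * sqrt(61) = sqrt(226 * 61) = sqrt(13786)
Step 4: = 117.4138

117.4138


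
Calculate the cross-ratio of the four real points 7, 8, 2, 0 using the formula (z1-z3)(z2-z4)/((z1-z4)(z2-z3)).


Step 1: (z1-z3)(z2-z4) = 5 * 8 = 40
Step 2: (z1-z4)(z2-z3) = 7 * 6 = 42
Step 3: Cross-ratio = 40/42 = 20/21

20/21


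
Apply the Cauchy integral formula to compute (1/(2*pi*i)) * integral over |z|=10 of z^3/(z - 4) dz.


Step 1: f(z) = z^3, a = 4 is inside |z| = 10
Step 2: By Cauchy integral formula: (1/(2pi*i)) * integral = f(a)
Step 3: f(4) = 4^3 = 64

64


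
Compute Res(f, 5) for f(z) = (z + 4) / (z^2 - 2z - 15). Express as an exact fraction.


Step 1: Q(z) = z^2 - 2z - 15 = (z - 5)(z + 3)
Step 2: Q'(z) = 2z - 2
Step 3: Q'(5) = 8, P(5) = 9
Step 4: Res = P(5)/Q'(5) = 9/8 = 9/8

9/8


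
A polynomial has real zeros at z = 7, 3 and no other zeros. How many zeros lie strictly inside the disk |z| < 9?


Step 1: Check each root:
  z = 7: |7| = 7 < 9
  z = 3: |3| = 3 < 9
Step 2: Count = 2

2


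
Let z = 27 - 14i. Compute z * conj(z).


Step 1: conj(z) = 27 + 14i
Step 2: z * conj(z) = 27^2 + (-14)^2
Step 3: = 729 + 196 = 925

925


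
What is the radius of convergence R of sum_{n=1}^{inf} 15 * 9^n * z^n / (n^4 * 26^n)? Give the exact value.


Step 1: General term a_n = 15 * 9^n / (n^4 * 26^n)
Step 2: By the root test, |a_n|^(1/n) = 15^(1/n) * 9 / (n^(4/n) * 26) -> 9/26 as n -> infinity (since 15^(1/n) -> 1 and n^(4/n) -> 1)
Step 3: R = 1/lim|a_n|^(1/n) = 26/9

26/9


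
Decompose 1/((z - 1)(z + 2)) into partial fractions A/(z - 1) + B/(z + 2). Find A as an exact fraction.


Step 1: Multiply both sides by (z - 1) and set z = 1
Step 2: A = 1 / (1 + 2)
Step 3: A = 1 / 3
Step 4: A = 1/3

1/3


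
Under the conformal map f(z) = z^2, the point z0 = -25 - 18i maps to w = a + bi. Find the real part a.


Step 1: z0 = -25 - 18i
Step 2: z0^2 = (-25)^2 - (-18)^2 + 900i
Step 3: real part = 625 - 324 = 301

301


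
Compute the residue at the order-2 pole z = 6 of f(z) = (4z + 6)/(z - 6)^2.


Step 1: Pole of order 2 at z = 6
Step 2: Res = lim d/dz [(z - 6)^2 * f(z)] as z -> 6
Step 3: (z - 6)^2 * f(z) = 4z + 6
Step 4: d/dz[4z + 6] = 4

4


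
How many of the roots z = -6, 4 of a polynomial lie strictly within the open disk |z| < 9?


Step 1: Check each root:
  z = -6: |-6| = 6 < 9
  z = 4: |4| = 4 < 9
Step 2: Count = 2

2


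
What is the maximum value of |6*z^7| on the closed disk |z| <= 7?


Step 1: On |z| = 7, |f(z)| = 6 * |z|^7 = 6 * 7^7
Step 2: By maximum modulus principle, maximum is on boundary.
Step 3: Maximum = 6 * 823543 = 4941258

4941258


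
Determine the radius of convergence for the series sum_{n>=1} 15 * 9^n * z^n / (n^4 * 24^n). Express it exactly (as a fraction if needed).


Step 1: General term a_n = 15 * 9^n / (n^4 * 24^n)
Step 2: By the root test, |a_n|^(1/n) = 15^(1/n) * 9 / (n^(4/n) * 24) -> 9/24 as n -> infinity (since 15^(1/n) -> 1 and n^(4/n) -> 1)
Step 3: R = 1/lim|a_n|^(1/n) = 24/9 = 8/3

8/3


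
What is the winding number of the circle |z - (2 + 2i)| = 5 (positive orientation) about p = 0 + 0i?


Step 1: Center c = (2, 2), radius = 5
Step 2: |p - c|^2 = (-2)^2 + (-2)^2 = 8
Step 3: r^2 = 25
Step 4: |p-c| < r so winding number = 1

1


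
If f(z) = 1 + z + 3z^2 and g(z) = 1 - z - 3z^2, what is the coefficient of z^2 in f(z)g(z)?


Step 1: z^2 term in f*g comes from: (1)*(-3z^2) + (z)*(-z) + (3z^2)*(1)
Step 2: = -3 - 1 + 3
Step 3: = -1

-1


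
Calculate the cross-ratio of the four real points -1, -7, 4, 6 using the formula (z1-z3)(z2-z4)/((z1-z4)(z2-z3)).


Step 1: (z1-z3)(z2-z4) = (-5) * (-13) = 65
Step 2: (z1-z4)(z2-z3) = (-7) * (-11) = 77
Step 3: Cross-ratio = 65/77 = 65/77

65/77


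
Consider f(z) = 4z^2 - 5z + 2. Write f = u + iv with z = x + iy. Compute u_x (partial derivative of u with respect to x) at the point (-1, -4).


Step 1: f(z) = 4(x+iy)^2 - 5(x+iy) + 2
Step 2: u = 4(x^2 - y^2) - 5x + 2
Step 3: u_x = 8x - 5
Step 4: At (-1, -4): u_x = -8 - 5 = -13

-13


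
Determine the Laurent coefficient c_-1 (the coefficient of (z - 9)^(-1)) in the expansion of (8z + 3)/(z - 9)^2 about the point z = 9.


Step 1: Write the numerator in powers of (z - 9): 8z + 3 = 8(z - 9) + (8*9 + 3) = 8(z - 9) + 75
Step 2: Divide by (z - 9)^2: f(z) = 75(z - 9)^(-2) + 8(z - 9)^(-1)
Step 3: This finite sum is the Laurent series of f about z = 9.
Step 4: Coefficient of (z - 9)^(-1) = coefficient of (z - 9) in the re-centred numerator = 8

8


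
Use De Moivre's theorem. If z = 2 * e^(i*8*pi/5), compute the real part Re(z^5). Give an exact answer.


Step 1: By De Moivre's theorem, z^5 = 2^5 * e^(i*5*8*pi/5) = 32 * (cos(8*pi) + i*sin(8*pi))
Step 2: |z|^5 = 2^5 = 32
Step 3: Reduce the angle mod 2*pi: 8*pi - 8*pi = 0
Step 4: cos(0) = 1
Step 5: Re(z^5) = 32 * 1 = 32

32


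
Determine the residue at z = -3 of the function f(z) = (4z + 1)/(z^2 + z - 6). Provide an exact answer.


Step 1: Q(z) = z^2 + z - 6 = (z + 3)(z - 2)
Step 2: Q'(z) = 2z + 1
Step 3: Q'(-3) = -5, P(-3) = -11
Step 4: Res = P(-3)/Q'(-3) = -11/(-5) = 11/5

11/5


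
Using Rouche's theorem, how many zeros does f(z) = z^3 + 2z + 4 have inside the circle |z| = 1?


Step 1: On |z| = 1 the three terms have sizes |z^3| = 1^3 = 1, |2z| = 2*1 = 2, |4| = 4
Step 2: The dominant term is g(z) = 4; let h(z) = z^3 + 2z so f = g + h
Step 3: On |z| = 1: |g| = 4 and |h| <= 1 + 2 = 3
Step 4: Since 4 > 3, |h| < |g| on |z| = 1, so by Rouche f has the same number of zeros as g inside |z| < 1
Step 5: g(z) = 4 is a nonzero constant with no zeros inside |z| < 1. Answer = 0

0


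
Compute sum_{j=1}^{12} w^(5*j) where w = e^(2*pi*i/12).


Step 1: The sum sum_{j=1}^{n} w^(k*j) equals n if n | k, else 0.
Step 2: Here n = 12, k = 5
Step 3: Does n divide k? 12 | 5 -> False
Step 4: Sum = 0

0


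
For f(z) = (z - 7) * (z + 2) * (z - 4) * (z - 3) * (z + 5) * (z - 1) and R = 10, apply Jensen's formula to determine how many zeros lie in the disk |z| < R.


Jensen's formula: (1/2pi)*integral log|f(Re^it)|dt = log|f(0)| + sum_{|a_k|<R} log(R/|a_k|)
Step 1: f(0) = (-7) * 2 * (-4) * (-3) * 5 * (-1) = 840
Step 2: log|f(0)| = log|7| + log|-2| + log|4| + log|3| + log|-5| + log|1| = 6.7334
Step 3: Zeros inside |z| < 10: 7, -2, 4, 3, -5, 1
Step 4: Jensen sum = log(10/7) + log(10/2) + log(10/4) + log(10/3) + log(10/5) + log(10/1) = 7.0821
Step 5: n(R) = number of terms in the Jensen sum = count of zeros inside |z| < 10 = 6

6


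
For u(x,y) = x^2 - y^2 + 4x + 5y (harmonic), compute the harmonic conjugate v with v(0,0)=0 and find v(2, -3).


Step 1: v_x = -u_y = 2y - 5
Step 2: v_y = u_x = 2x + 4
Step 3: v = 2xy - 5x + 4y + C
Step 4: v(0,0) = 0 => C = 0
Step 5: v(2, -3) = -34

-34


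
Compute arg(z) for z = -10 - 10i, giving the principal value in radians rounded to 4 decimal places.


Step 1: z = -10 - 10i
Step 2: arg(z) = atan2(-10, -10)
Step 3: arg(z) = -2.3562

-2.3562


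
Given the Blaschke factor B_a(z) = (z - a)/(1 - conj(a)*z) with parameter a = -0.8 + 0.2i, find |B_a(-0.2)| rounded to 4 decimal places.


Step 1: Numerator z0 - a = -0.2 - (-0.8 + 0.2i) = 0.6 - 0.2i
Step 2: Denominator 1 - conj(a)*z0 = 1 - (-0.8 - 0.2i)*(-0.2) = 0.84 - 0.04i
Step 3: |z0 - a|^2 = 0.6^2 + (-0.2)^2 = 0.4; |1 - conj(a)*z0|^2 = 0.84^2 + (-0.04)^2 = 0.7072
Step 4: |B_a(-0.2)| = sqrt(0.4 / 0.7072) = sqrt(0.565611)
Step 5: = 0.7521

0.7521


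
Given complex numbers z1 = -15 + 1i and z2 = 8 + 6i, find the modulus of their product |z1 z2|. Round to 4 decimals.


Step 1: |z1| = sqrt((-15)^2 + 1^2) = sqrt(226)
Step 2: |z2| = sqrt(8^2 + 6^2) = sqrt(100)
Step 3: |z1*z2| = |z1|*|z2| = sqrt(226) * sqrt(100) = sqrt(226 * 100) = sqrt(22600)
Step 4: = 150.333

150.333


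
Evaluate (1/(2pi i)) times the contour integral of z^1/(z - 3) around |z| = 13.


Step 1: f(z) = z^1, a = 3 is inside |z| = 13
Step 2: By Cauchy integral formula: (1/(2pi*i)) * integral = f(a)
Step 3: f(3) = 3^1 = 3

3


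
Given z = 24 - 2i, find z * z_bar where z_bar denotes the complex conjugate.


Step 1: conj(z) = 24 + 2i
Step 2: z * conj(z) = 24^2 + (-2)^2
Step 3: = 576 + 4 = 580

580


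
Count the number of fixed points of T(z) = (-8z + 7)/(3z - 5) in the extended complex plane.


Step 1: Fixed points satisfy T(z) = z
Step 2: 3z^2 + 3z - 7 = 0
Step 3: Discriminant = 3^2 - 4*3*(-7) = 93
Step 4: Number of fixed points = 2

2


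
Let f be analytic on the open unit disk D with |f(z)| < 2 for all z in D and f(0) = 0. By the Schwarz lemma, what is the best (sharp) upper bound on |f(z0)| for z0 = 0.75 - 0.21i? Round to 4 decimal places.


Step 1: g = f/2 maps D -> D with g(0) = 0, so by the Schwarz lemma |g(z)| <= |z|, i.e. |f(z)| <= 2|z|; this is sharp (f(z) = 2z).
Step 2: |z0|^2 = 0.75^2 + (-0.21)^2 = 0.6066
Step 3: |z0| = sqrt(0.6066) = 0.778845
Step 4: Best bound = 2 * |z0| = 2 * 0.778845 = 1.5577

1.5577
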